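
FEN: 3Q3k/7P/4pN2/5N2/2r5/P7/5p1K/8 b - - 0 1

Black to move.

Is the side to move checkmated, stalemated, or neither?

Black to move; black king on h8.
In check: yes, from the white queen on d8.
King squares — g7: attacked by Nf5; h7: attacked by Nf6; g8: attacked by Nf6.
Legal moves for Black: none.
In check with no legal moves → checkmate.

checkmate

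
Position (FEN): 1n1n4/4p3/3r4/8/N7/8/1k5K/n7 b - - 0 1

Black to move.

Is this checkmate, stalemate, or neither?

Black to move; black king on b2.
In check: yes, from the white knight on a4.
Legal moves for Black: Kb3, Ka3, Kc2, Ka2, Kc1, Kb1.
Black is in check but has 6 legal moves → neither.

neither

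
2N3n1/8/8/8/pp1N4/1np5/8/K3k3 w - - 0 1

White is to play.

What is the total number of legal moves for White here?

3

White to move; king on a1.
In check: yes, from the black knight on b3.
Legal moves: Ka2, Kb1, Nxb3.
Count: 3.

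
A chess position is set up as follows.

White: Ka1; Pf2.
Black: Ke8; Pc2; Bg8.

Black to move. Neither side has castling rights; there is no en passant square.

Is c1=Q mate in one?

After c1=Q: white king on a1; in check: yes, from the black queen on c1.
King squares — b1: attacked by Qc1; a2: attacked by Bg8; b2: attacked by Qc1.
White has no legal moves → checkmate.

yes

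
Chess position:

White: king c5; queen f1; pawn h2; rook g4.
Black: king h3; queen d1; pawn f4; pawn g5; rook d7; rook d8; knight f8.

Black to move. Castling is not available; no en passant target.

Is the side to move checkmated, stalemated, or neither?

neither

Black to move; black king on h3.
In check: yes, from the white queen on f1.
King squares — g2: attacked by Qf1; h2: available; g3: attacked by Ph2; g4: available; h4: attacked by Rg4.
Legal moves for Black: Kxg4, Kxh2, Qxf1.
Black is in check but has 3 legal moves → neither.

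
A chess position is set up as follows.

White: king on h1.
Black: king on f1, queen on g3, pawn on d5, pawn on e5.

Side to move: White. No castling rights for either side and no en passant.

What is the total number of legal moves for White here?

0

White to move; king on h1.
In check: no.
Legal moves: none.
Count: 0.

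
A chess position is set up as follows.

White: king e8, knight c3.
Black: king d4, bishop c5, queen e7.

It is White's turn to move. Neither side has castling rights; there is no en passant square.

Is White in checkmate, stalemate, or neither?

White to move; white king on e8.
In check: yes, from the black queen on e7.
King squares — d7: attacked by Qe7; e7: attacked by Bc5; f7: attacked by Qe7; d8: attacked by Qe7; f8: attacked by Qe7.
Legal moves for White: none.
In check with no legal moves → checkmate.

checkmate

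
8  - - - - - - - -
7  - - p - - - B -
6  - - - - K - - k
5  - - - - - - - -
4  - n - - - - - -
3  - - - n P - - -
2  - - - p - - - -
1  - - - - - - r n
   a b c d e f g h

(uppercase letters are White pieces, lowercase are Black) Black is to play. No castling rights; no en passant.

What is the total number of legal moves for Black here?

Black to move; king on h6.
In check: yes, from the white bishop on g7.
Legal moves: Kh7, Kxg7, Kg6, Kh5, Kg5, Rxg7.
Count: 6.

6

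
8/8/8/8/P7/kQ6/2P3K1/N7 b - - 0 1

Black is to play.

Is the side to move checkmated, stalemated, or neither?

checkmate

Black to move; black king on a3.
In check: yes, from the white queen on b3.
King squares — a2: attacked by Qb3; b2: attacked by Qb3; b3: attacked by Na1; a4: attacked by Qb3; b4: attacked by Qb3.
Legal moves for Black: none.
In check with no legal moves → checkmate.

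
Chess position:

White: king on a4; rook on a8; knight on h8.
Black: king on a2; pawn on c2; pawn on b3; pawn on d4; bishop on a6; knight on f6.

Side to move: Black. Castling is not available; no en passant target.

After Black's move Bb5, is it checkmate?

no

After Bb5: white king on a4; in check: yes, from the black bishop on b5.
White has 3 legal replies: Kxb5+, Ka5, Kb4+.
In check but a legal move exists → not checkmate.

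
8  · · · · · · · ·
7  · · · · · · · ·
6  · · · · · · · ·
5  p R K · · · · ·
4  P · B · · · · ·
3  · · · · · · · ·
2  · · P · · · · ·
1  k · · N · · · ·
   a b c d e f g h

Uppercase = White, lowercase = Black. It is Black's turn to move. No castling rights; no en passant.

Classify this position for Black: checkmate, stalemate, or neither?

Black to move; black king on a1.
In check: no.
King squares — b1: attacked by Rb5; a2: attacked by Bc4; b2: attacked by Nd1.
Legal moves for Black: none.
Not in check and no legal moves → stalemate.

stalemate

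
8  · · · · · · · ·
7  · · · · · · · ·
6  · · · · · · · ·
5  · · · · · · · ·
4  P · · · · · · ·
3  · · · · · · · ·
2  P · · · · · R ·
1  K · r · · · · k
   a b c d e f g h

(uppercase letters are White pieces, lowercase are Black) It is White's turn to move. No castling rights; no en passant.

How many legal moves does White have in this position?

White to move; king on a1.
In check: yes, from the black rook on c1.
Legal moves: Kb2.
Count: 1.

1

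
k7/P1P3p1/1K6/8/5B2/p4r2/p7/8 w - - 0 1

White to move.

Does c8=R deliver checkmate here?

After c8=R: black king on a8; in check: yes, from the white rook on c8.
King squares — a7: attacked by Kb6; b7: attacked by Kb6; b8: attacked by Bf4.
Black has no legal moves → checkmate.

yes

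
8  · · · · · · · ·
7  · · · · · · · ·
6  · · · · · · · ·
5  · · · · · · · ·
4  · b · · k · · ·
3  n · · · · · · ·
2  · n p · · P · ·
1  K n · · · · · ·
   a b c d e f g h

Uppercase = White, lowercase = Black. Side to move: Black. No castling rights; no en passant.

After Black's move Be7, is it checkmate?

After Be7: white king on a1; in check: no.
White is not in check, so this cannot be checkmate.

no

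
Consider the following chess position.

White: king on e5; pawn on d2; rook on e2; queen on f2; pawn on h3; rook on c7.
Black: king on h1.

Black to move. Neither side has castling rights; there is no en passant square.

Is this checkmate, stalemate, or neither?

stalemate

Black to move; black king on h1.
In check: no.
King squares — g1: attacked by Qf2; g2: attacked by Qf2; h2: attacked by Qf2.
Legal moves for Black: none.
Not in check and no legal moves → stalemate.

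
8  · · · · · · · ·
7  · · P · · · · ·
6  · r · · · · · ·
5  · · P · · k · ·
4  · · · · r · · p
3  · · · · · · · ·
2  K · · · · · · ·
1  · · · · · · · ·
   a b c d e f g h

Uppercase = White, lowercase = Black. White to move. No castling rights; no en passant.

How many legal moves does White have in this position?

8

White to move; king on a2.
In check: no.
Legal moves: Ka3, Ka1, cxb6, c8=Q+, c8=R, c8=B+, c8=N, c6.
Count: 8.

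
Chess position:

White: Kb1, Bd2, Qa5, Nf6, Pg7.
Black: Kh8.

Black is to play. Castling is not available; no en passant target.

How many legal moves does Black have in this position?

1

Black to move; king on h8.
In check: yes, from the white pawn on g7.
Legal moves: Kxg7.
Count: 1.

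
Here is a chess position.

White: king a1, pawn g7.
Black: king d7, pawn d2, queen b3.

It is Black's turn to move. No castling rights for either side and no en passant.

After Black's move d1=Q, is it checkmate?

yes

After d1=Q: white king on a1; in check: yes, from the black queen on d1.
King squares — b1: attacked by Qd1; a2: attacked by Qb3; b2: attacked by Qb3.
White has no legal moves → checkmate.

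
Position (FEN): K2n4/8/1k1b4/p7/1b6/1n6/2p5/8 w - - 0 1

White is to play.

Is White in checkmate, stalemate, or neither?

stalemate

White to move; white king on a8.
In check: no.
King squares — a7: attacked by Kb6; b7: attacked by Kb6; b8: attacked by Bd6.
Legal moves for White: none.
Not in check and no legal moves → stalemate.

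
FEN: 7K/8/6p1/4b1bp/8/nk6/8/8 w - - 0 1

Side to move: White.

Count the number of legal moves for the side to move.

White to move; king on h8.
In check: yes, from the black bishop on e5.
Legal moves: Kg8, Kh7.
Count: 2.

2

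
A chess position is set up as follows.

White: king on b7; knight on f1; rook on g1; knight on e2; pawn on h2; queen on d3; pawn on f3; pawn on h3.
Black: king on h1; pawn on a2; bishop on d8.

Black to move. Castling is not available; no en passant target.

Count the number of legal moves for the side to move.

0

Black to move; king on h1.
In check: yes, from the white rook on g1.
Legal moves: none.
Count: 0.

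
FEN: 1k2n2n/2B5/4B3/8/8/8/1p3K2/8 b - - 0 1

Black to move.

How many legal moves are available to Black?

Black to move; king on b8.
In check: yes, from the white bishop on c7.
Legal moves: Ka8, Kxc7, Kb7, Ka7, Nxc7.
Count: 5.

5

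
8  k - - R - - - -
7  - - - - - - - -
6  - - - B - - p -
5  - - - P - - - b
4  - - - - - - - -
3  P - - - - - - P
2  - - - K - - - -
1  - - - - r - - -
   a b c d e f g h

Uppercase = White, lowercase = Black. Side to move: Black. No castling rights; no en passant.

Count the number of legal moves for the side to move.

Black to move; king on a8.
In check: yes, from the white rook on d8.
Legal moves: Kb7, Ka7.
Count: 2.

2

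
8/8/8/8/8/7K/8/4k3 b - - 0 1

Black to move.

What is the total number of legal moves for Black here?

5

Black to move; king on e1.
In check: no.
Legal moves: Kf2, Ke2, Kd2, Kf1, Kd1.
Count: 5.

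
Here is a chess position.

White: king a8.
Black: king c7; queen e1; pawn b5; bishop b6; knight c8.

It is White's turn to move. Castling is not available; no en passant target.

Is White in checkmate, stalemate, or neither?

stalemate

White to move; white king on a8.
In check: no.
King squares — a7: attacked by Bb6; b7: attacked by Kc7; b8: attacked by Kc7.
Legal moves for White: none.
Not in check and no legal moves → stalemate.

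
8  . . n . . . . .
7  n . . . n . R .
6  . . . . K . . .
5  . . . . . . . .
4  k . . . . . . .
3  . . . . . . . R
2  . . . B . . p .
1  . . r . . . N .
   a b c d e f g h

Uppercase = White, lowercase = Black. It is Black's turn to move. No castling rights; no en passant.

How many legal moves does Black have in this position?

22

Black to move; king on a4.
In check: no.
Legal moves: Nd6, Nb6, Ng8, Ng6, Nec6, Nf5, Nd5, Nac6, Nb5, Kb5, Rc7, Rc6+, Rc5, Rc4, Rc3, Rc2, Rxg1, Rf1, Re1+, Rd1, Rb1, Ra1.
Count: 22.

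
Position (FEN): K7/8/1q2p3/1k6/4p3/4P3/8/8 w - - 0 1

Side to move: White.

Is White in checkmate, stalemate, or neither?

stalemate

White to move; white king on a8.
In check: no.
King squares — a7: attacked by Qb6; b7: attacked by Qb6; b8: attacked by Qb6.
Legal moves for White: none.
Not in check and no legal moves → stalemate.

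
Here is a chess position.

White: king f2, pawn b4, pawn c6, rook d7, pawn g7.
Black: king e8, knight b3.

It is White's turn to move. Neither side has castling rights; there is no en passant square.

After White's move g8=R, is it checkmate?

After g8=R: black king on e8; in check: yes, from the white rook on g8.
King squares — d7: attacked by Pc6; e7: attacked by Rd7; f7: attacked by Rd7; d8: attacked by Rd7; f8: attacked by Rg8.
Black has no legal moves → checkmate.

yes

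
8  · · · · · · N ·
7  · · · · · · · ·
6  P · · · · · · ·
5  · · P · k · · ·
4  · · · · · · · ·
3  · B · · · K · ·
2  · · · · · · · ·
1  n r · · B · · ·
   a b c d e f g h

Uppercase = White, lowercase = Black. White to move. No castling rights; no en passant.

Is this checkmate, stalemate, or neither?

neither

White to move; white king on f3.
In check: no.
Legal moves for White include: Ne7, Nh6, Nf6, Kg4, Kg3, Ke3, Kg2, Kf2, Ke2, Bf7, Be6, Bd5, Bc4, Ba4, Bc2, Ba2, Bd1, Ba5, ... (list truncated; more exist).
White has legal moves and is not in check → neither.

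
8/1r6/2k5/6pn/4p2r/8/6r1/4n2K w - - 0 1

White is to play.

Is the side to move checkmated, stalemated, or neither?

checkmate

White to move; white king on h1.
In check: yes, from the black rook on h4.
King squares — g1: attacked by Rg2; g2: attacked by Ne1; h2: attacked by Rg2.
Legal moves for White: none.
In check with no legal moves → checkmate.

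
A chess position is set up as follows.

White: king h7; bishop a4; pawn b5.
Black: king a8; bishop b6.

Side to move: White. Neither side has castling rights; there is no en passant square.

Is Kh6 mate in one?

no

After Kh6: black king on a8; in check: no.
Black is not in check, so this cannot be checkmate.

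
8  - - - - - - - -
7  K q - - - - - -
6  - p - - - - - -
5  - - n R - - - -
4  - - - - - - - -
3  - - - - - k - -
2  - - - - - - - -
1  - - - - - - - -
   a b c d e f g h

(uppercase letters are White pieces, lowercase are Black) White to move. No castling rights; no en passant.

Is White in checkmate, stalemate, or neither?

White to move; white king on a7.
In check: yes, from the black queen on b7.
King squares — a6: attacked by Nc5; b6: attacked by Qb7; b7: attacked by Nc5; a8: attacked by Qb7; b8: attacked by Qb7.
Legal moves for White: none.
In check with no legal moves → checkmate.

checkmate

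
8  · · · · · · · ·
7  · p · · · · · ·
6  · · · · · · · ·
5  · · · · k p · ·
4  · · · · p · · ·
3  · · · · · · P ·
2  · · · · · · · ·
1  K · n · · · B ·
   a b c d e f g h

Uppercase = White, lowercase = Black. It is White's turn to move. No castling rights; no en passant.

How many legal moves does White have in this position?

White to move; king on a1.
In check: no.
Legal moves: Ba7, Bb6, Bc5, Bd4+, Be3, Bh2, Bf2, Kb2, Kb1, g4.
Count: 10.

10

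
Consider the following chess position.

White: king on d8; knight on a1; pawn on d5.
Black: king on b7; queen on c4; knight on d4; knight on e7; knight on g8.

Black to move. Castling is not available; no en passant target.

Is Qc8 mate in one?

yes

After Qc8: white king on d8; in check: yes, from the black queen on c8.
King squares — c7: attacked by Kb7; d7: attacked by Qc8; e7: attacked by Ng8; c8: attacked by Kb7; e8: attacked by Qc8.
White has no legal moves → checkmate.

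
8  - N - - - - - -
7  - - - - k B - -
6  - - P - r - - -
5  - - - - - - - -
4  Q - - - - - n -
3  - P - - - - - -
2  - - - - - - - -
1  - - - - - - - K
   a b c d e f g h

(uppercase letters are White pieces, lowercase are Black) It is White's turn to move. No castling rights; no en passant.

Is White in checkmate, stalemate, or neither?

White to move; white king on h1.
In check: no.
Legal moves for White include: Nd7, Na6, Bg8, Be8, Bg6, Bxe6, Bh5, Qa8, Qa7+, Qa6, Qb5, Qa5, Qxg4, Qf4, Qe4, Qd4, Qc4, Qb4+, ... (list truncated; more exist).
White has legal moves and is not in check → neither.

neither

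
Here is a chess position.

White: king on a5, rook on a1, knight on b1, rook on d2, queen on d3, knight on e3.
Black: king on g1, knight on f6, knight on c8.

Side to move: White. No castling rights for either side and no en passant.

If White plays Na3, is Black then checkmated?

yes

After Na3: black king on g1; in check: yes, from the white rook on a1.
King squares — f1: attacked by Ra1; h1: attacked by Ra1; f2: attacked by Rd2; g2: attacked by Rd2; h2: attacked by Rd2.
Black has no legal moves → checkmate.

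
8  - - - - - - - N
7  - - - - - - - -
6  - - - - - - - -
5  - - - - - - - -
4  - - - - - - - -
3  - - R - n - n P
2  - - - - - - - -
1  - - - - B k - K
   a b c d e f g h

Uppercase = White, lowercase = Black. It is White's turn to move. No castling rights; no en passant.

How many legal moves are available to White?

White to move; king on h1.
In check: yes, from the black knight on g3.
Legal moves: Kh2, Bxg3.
Count: 2.

2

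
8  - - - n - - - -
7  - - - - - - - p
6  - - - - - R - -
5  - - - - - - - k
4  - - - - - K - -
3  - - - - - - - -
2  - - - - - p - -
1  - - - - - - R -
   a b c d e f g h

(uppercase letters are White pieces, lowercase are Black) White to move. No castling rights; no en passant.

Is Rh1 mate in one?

yes

After Rh1: black king on h5; in check: yes, from the white rook on h1.
King squares — g4: attacked by Kf4; h4: attacked by Rh1; g5: attacked by Kf4; g6: attacked by Rf6; h6: attacked by Rh1.
Black has no legal moves → checkmate.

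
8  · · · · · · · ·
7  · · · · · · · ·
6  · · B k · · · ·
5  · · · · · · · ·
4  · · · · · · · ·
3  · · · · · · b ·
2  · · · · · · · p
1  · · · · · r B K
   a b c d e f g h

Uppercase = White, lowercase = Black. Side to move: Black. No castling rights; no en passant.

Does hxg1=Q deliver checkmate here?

After hxg1=Q: white king on h1; in check: yes, from the black queen on g1.
King squares — g1: attacked by Rf1; g2: attacked by Qg1; h2: attacked by Qg1.
White has no legal moves → checkmate.

yes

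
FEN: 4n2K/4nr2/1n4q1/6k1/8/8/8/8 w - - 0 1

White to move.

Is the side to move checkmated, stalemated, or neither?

stalemate

White to move; white king on h8.
In check: no.
King squares — g7: attacked by Qg6; h7: attacked by Qg6; g8: attacked by Qg6.
Legal moves for White: none.
Not in check and no legal moves → stalemate.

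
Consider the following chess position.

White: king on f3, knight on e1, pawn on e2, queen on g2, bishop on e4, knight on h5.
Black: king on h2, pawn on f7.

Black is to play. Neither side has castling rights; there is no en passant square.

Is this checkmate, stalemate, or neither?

checkmate

Black to move; black king on h2.
In check: yes, from the white queen on g2.
King squares — g1: attacked by Qg2; h1: attacked by Qg2; g2: attacked by Ne1; g3: attacked by Qg2; h3: attacked by Qg2.
Legal moves for Black: none.
In check with no legal moves → checkmate.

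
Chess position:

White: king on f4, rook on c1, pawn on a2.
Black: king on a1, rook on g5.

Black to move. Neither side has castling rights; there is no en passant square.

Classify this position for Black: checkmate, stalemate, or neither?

Black to move; black king on a1.
In check: yes, from the white rook on c1.
Legal moves for Black: Kb2, Kxa2.
Black is in check but has 2 legal moves → neither.

neither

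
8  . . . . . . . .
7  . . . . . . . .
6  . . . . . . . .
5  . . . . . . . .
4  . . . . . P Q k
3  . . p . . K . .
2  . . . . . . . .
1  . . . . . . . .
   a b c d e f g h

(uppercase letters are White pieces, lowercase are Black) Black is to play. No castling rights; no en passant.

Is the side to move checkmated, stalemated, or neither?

Black to move; black king on h4.
In check: yes, from the white queen on g4.
King squares — g3: attacked by Kf3; h3: attacked by Qg4; g4: attacked by Kf3; g5: attacked by Pf4; h5: attacked by Qg4.
Legal moves for Black: none.
In check with no legal moves → checkmate.

checkmate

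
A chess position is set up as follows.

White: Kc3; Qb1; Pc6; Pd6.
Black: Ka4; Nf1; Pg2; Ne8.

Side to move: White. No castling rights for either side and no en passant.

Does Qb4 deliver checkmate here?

After Qb4: black king on a4; in check: yes, from the white queen on b4.
King squares — a3: attacked by Qb4; b3: attacked by Kc3; b4: attacked by Kc3; a5: attacked by Qb4; b5: attacked by Qb4.
Black has no legal moves → checkmate.

yes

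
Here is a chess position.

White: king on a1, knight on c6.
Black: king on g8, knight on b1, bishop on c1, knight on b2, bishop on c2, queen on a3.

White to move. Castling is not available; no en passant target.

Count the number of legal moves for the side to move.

White to move; king on a1.
In check: yes, from the black queen on a3.
Legal moves: none.
Count: 0.

0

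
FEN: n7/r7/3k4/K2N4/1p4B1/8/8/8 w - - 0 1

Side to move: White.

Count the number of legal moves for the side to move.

White to move; king on a5.
In check: yes, from the black rook on a7.
Legal moves: Kb5, Kxb4.
Count: 2.

2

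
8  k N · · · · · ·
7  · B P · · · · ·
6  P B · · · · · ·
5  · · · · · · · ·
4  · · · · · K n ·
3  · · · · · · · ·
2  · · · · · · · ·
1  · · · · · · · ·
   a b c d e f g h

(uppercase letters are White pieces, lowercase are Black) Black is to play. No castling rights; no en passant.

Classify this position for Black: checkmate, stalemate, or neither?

checkmate

Black to move; black king on a8.
In check: yes, from the white bishop on b7.
King squares — a7: attacked by Bb6; b7: attacked by Pa6; b8: attacked by Pc7.
Legal moves for Black: none.
In check with no legal moves → checkmate.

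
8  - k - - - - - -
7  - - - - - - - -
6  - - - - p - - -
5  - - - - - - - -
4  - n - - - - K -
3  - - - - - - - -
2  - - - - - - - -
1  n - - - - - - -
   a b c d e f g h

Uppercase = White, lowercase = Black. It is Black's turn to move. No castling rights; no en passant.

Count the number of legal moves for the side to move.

Black to move; king on b8.
In check: no.
Legal moves: Kc8, Ka8, Kc7, Kb7, Ka7, Nc6, Na6, Nd5, Nd3, Nbc2, Na2, Nb3, Nac2, e5.
Count: 14.

14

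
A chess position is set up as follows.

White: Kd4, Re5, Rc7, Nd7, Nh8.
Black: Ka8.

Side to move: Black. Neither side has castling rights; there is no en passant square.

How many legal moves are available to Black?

Black to move; king on a8.
In check: no.
Legal moves: none.
Count: 0.

0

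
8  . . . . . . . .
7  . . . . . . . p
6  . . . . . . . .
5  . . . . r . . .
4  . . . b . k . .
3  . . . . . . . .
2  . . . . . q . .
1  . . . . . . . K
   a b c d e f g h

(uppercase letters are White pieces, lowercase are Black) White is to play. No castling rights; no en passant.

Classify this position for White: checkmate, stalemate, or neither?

stalemate

White to move; white king on h1.
In check: no.
King squares — g1: attacked by Qf2; g2: attacked by Qf2; h2: attacked by Qf2.
Legal moves for White: none.
Not in check and no legal moves → stalemate.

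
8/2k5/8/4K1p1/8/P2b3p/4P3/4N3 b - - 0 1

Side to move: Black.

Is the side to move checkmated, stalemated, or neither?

neither

Black to move; black king on c7.
In check: no.
Legal moves for Black include: Kd8, Kc8, Kb8, Kd7, Kb7, Kc6, Kb6, Bh7, Bg6, Ba6, Bf5, Bb5, Be4, Bc4, Bxe2, Bc2, Bb1, g4, ... (list truncated; more exist).
Black has legal moves and is not in check → neither.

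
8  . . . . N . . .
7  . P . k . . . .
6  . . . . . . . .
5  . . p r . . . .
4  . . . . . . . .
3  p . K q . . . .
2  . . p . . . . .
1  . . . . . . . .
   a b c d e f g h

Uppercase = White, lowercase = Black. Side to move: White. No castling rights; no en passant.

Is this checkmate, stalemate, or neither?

White to move; white king on c3.
In check: yes, from the black queen on d3.
King squares — b2: attacked by Pa3; c2: attacked by Qd3; d2: attacked by Qd3; b3: attacked by Qd3; d3: attacked by Rd5; b4: attacked by Pc5; c4: attacked by Qd3; d4: attacked by Qd3.
Legal moves for White: none.
In check with no legal moves → checkmate.

checkmate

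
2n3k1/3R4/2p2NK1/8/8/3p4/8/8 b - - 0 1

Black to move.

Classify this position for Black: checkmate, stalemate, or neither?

neither

Black to move; black king on g8.
In check: yes, from the white knight on f6.
King squares — f7: attacked by Kg6; g7: attacked by Kg6; h7: attacked by Nf6; f8: available; h8: available.
Legal moves for Black: Kh8, Kf8.
Black is in check but has 2 legal moves → neither.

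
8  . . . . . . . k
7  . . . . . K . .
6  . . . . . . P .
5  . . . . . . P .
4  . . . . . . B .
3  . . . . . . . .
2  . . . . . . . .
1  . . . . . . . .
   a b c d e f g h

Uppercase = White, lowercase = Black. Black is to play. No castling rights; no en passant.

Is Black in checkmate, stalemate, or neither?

stalemate

Black to move; black king on h8.
In check: no.
King squares — g7: attacked by Kf7; h7: attacked by Pg6; g8: attacked by Kf7.
Legal moves for Black: none.
Not in check and no legal moves → stalemate.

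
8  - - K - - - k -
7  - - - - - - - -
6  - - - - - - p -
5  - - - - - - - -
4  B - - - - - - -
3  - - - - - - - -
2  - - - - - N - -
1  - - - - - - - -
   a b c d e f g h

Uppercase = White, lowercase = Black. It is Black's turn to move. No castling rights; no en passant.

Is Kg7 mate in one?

After Kg7: white king on c8; in check: no.
White is not in check, so this cannot be checkmate.

no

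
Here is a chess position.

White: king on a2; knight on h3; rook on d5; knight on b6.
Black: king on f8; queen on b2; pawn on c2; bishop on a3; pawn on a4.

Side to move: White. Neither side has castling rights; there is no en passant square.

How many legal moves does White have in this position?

0

White to move; king on a2.
In check: yes, from the black queen on b2.
Legal moves: none.
Count: 0.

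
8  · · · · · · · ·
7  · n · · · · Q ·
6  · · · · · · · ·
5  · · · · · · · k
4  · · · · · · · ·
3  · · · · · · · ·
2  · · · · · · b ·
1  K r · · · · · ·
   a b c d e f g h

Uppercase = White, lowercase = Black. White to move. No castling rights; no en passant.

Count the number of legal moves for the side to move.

2

White to move; king on a1.
In check: yes, from the black rook on b1.
Legal moves: Ka2, Kxb1.
Count: 2.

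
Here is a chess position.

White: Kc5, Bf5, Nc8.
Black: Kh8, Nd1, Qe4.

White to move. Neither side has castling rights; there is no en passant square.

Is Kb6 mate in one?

no

After Kb6: black king on h8; in check: no.
Black is not in check, so this cannot be checkmate.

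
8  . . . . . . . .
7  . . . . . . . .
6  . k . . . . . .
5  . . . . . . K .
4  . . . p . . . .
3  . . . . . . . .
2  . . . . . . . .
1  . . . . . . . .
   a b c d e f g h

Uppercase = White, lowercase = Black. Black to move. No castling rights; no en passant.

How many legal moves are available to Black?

9

Black to move; king on b6.
In check: no.
Legal moves: Kc7, Kb7, Ka7, Kc6, Ka6, Kc5, Kb5, Ka5, d3.
Count: 9.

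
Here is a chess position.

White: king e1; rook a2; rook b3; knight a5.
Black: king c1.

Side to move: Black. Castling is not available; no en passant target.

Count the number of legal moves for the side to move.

0

Black to move; king on c1.
In check: no.
Legal moves: none.
Count: 0.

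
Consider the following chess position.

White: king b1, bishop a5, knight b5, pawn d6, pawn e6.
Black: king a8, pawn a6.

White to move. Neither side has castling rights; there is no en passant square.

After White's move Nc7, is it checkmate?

no

After Nc7: black king on a8; in check: yes, from the white knight on c7.
Black has 3 legal replies: Kb8, Kb7, Ka7.
In check but a legal move exists → not checkmate.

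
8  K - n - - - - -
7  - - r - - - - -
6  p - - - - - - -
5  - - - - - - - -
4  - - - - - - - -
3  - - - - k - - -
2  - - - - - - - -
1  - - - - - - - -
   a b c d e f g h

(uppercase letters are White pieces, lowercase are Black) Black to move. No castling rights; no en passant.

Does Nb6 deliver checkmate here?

After Nb6: white king on a8; in check: yes, from the black knight on b6.
White has 1 legal reply: Kb8.
In check but a legal move exists → not checkmate.

no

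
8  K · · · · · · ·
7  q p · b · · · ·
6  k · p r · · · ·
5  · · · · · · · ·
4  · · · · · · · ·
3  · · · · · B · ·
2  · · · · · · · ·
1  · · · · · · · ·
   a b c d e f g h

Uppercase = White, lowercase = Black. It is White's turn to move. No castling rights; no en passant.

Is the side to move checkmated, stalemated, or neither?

checkmate

White to move; white king on a8.
In check: yes, from the black queen on a7.
King squares — a7: attacked by Ka6; b7: attacked by Ka6; b8: attacked by Qa7.
Legal moves for White: none.
In check with no legal moves → checkmate.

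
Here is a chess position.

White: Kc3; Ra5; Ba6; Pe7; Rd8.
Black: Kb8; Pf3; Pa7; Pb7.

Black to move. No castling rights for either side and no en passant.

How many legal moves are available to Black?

1

Black to move; king on b8.
In check: yes, from the white rook on d8.
Legal moves: Kc7.
Count: 1.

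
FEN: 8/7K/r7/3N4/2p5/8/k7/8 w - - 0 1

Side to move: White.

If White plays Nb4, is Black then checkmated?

no

After Nb4: black king on a2; in check: yes, from the white knight on b4.
Black has 5 legal replies: Kb3, Ka3, Kb2, Kb1, Ka1.
In check but a legal move exists → not checkmate.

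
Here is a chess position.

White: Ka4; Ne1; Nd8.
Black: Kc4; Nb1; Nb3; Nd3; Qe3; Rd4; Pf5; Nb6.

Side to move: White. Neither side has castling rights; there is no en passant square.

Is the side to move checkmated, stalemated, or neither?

White to move; white king on a4.
In check: yes, from the black knight on b6.
King squares — a3: attacked by Nb1; b3: attacked by Kc4; b4: attacked by Nd3; a5: attacked by Nb3; b5: attacked by Kc4.
Legal moves for White: none.
In check with no legal moves → checkmate.

checkmate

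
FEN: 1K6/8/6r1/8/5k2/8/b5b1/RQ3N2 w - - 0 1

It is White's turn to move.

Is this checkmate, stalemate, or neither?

neither

White to move; white king on b8.
In check: no.
Legal moves for White include: Kc8, Kc7, Ka7, Ng3, Ne3, Nh2, Nd2, Qb7, Qxg6, Qb6, Qf5+, Qb5, Qe4+, Qb4+, Qd3, Qb3, Qc2, Qb2, ... (list truncated; more exist).
White has legal moves and is not in check → neither.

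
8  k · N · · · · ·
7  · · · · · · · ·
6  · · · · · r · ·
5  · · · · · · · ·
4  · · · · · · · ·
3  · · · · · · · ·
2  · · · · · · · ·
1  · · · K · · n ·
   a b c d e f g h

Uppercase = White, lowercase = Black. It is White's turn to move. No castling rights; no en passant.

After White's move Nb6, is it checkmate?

no

After Nb6: black king on a8; in check: yes, from the white knight on b6.
Black has 4 legal replies: Kb8, Kb7, Ka7, Rxb6.
In check but a legal move exists → not checkmate.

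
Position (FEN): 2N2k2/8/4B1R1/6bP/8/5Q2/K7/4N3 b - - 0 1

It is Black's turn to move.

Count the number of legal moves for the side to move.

3

Black to move; king on f8.
In check: yes, from the white queen on f3.
Legal moves: Ke8, Bf6, Bf4.
Count: 3.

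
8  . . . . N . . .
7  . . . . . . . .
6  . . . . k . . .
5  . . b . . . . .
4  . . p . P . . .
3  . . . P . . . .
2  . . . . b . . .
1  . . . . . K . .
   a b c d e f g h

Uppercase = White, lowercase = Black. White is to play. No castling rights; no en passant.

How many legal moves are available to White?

3

White to move; king on f1.
In check: yes, from the black bishop on e2.
Legal moves: Kg2, Kxe2, Ke1.
Count: 3.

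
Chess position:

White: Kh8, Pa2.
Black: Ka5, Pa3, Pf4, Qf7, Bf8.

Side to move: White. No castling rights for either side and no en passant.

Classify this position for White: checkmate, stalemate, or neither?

stalemate

White to move; white king on h8.
In check: no.
King squares — g7: attacked by Qf7; h7: attacked by Qf7; g8: attacked by Qf7.
Legal moves for White: none.
Not in check and no legal moves → stalemate.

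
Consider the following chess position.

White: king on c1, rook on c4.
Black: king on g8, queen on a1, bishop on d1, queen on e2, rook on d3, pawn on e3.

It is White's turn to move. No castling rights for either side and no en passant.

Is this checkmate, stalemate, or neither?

checkmate

White to move; white king on c1.
In check: yes, from the black queen on a1.
King squares — b1: attacked by Qa1; d1: attacked by Qa1; b2: attacked by Qa1; c2: attacked by Bd1; d2: attacked by Qe2.
Legal moves for White: none.
In check with no legal moves → checkmate.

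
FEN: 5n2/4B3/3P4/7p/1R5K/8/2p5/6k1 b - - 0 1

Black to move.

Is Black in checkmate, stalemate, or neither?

neither

Black to move; black king on g1.
In check: no.
Legal moves for Black: Nh7, Nd7, Ng6+, Ne6, Kh2, Kg2, Kf2, Kh1, Kf1, c1=Q, c1=R, c1=B, c1=N.
Black has 13 legal moves and is not in check → neither.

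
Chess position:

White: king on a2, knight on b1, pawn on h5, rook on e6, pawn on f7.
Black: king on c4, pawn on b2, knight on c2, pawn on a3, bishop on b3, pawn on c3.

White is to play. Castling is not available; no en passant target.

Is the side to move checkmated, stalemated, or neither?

White to move; white king on a2.
In check: yes, from the black bishop on b3.
King squares — a1: attacked by Pb2; b1: own knight; b2: attacked by Pa3; a3: attacked by Nc2; b3: attacked by Kc4.
Legal moves for White: none.
In check with no legal moves → checkmate.

checkmate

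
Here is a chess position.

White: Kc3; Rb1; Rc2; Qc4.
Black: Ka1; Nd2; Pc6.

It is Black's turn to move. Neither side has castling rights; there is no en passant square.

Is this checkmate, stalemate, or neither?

Black to move; black king on a1.
In check: yes, from the white rook on b1.
Legal moves for Black: Kxb1, Nxb1+.
Black is in check but has 2 legal moves → neither.

neither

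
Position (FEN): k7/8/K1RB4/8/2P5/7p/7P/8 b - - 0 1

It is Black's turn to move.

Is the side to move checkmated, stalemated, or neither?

stalemate

Black to move; black king on a8.
In check: no.
King squares — a7: attacked by Ka6; b7: attacked by Ka6; b8: attacked by Bd6.
Legal moves for Black: none.
Not in check and no legal moves → stalemate.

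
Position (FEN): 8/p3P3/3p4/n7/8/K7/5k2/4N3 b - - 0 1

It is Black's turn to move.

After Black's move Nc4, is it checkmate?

After Nc4: white king on a3; in check: yes, from the black knight on c4.
White has 4 legal replies: Kb4, Ka4, Kb3, Ka2.
In check but a legal move exists → not checkmate.

no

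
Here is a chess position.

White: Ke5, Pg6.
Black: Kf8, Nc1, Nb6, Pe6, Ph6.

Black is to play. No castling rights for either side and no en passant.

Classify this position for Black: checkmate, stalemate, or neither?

Black to move; black king on f8.
In check: no.
Legal moves for Black: Kg8, Ke8, Kg7, Ke7, Nc8, Na8, Nd7+, Nd5, Nc4+, Na4, Nd3+, Nb3, Ne2, Na2, h5.
Black has 15 legal moves and is not in check → neither.

neither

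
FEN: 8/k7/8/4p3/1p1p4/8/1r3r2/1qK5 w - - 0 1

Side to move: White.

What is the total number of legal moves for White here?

White to move; king on c1.
In check: yes, from the black queen on b1.
Legal moves: none.
Count: 0.

0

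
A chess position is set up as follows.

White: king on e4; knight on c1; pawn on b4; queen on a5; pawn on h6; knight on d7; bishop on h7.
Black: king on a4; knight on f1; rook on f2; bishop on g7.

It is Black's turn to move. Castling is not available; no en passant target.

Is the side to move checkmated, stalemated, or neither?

Black to move; black king on a4.
In check: yes, from the white queen on a5.
King squares — a3: attacked by Qa5; b3: attacked by Nc1; b4: attacked by Qa5; a5: attacked by Pb4; b5: attacked by Qa5.
Legal moves for Black: none.
In check with no legal moves → checkmate.

checkmate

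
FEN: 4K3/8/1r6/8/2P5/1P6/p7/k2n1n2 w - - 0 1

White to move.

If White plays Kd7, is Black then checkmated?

After Kd7: black king on a1; in check: no.
Black is not in check, so this cannot be checkmate.

no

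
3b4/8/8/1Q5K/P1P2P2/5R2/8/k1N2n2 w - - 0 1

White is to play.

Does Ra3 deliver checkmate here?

yes

After Ra3: black king on a1; in check: yes, from the white rook on a3.
King squares — b1: attacked by Qb5; a2: attacked by Nc1; b2: attacked by Qb5.
Black has no legal moves → checkmate.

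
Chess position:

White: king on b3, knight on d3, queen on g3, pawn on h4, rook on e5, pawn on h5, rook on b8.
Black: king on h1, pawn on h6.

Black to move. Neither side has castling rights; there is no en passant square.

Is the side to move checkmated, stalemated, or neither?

Black to move; black king on h1.
In check: no.
King squares — g1: attacked by Qg3; g2: attacked by Qg3; h2: attacked by Qg3.
Legal moves for Black: none.
Not in check and no legal moves → stalemate.

stalemate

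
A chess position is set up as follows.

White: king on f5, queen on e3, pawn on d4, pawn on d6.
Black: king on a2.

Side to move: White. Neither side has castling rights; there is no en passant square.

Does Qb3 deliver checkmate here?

no

After Qb3: black king on a2; in check: yes, from the white queen on b3.
Black has 2 legal replies: Kxb3, Ka1.
In check but a legal move exists → not checkmate.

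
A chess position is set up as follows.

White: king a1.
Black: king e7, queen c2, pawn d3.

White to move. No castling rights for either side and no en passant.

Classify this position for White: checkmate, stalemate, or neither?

White to move; white king on a1.
In check: no.
King squares — b1: attacked by Qc2; a2: attacked by Qc2; b2: attacked by Qc2.
Legal moves for White: none.
Not in check and no legal moves → stalemate.

stalemate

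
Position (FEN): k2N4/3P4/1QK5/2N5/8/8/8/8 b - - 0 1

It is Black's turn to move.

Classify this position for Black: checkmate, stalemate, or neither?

Black to move; black king on a8.
In check: no.
King squares — a7: attacked by Qb6; b7: attacked by Nc5; b8: attacked by Qb6.
Legal moves for Black: none.
Not in check and no legal moves → stalemate.

stalemate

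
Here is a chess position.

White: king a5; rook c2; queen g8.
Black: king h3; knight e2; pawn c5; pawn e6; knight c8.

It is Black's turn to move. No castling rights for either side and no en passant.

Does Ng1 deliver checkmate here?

After Ng1: white king on a5; in check: no.
White is not in check, so this cannot be checkmate.

no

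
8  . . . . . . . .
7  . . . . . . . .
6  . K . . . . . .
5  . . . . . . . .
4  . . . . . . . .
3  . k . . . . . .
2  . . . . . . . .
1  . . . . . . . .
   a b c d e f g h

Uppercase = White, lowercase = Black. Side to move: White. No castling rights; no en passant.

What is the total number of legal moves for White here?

White to move; king on b6.
In check: no.
Legal moves: Kc7, Kb7, Ka7, Kc6, Ka6, Kc5, Kb5, Ka5.
Count: 8.

8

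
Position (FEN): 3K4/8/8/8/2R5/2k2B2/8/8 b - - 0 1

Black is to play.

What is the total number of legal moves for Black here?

5

Black to move; king on c3.
In check: yes, from the white rook on c4.
Legal moves: Kxc4, Kd3, Kb3, Kd2, Kb2.
Count: 5.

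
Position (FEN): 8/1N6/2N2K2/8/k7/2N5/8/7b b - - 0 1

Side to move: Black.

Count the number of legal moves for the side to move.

2

Black to move; king on a4.
In check: yes, from the white knight on c3.
Legal moves: Kb3, Ka3.
Count: 2.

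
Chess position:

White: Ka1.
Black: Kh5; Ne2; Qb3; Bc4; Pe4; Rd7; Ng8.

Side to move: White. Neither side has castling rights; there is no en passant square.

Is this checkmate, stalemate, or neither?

White to move; white king on a1.
In check: no.
King squares — b1: attacked by Qb3; a2: attacked by Qb3; b2: attacked by Qb3.
Legal moves for White: none.
Not in check and no legal moves → stalemate.

stalemate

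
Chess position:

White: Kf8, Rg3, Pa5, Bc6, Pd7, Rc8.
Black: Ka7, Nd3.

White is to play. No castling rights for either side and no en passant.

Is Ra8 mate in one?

After Ra8: black king on a7; in check: yes, from the white rook on a8.
King squares — a6: attacked by Ra8; b6: attacked by Pa5; b7: attacked by Bc6; a8: attacked by Bc6; b8: attacked by Ra8.
Black has no legal moves → checkmate.

yes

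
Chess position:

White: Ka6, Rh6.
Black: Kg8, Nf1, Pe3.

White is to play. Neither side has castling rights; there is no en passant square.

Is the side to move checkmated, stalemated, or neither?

White to move; white king on a6.
In check: no.
Legal moves for White: Rh8+, Rh7, Rg6+, Rf6, Re6, Rd6, Rc6, Rb6, Rh5, Rh4, Rh3, Rh2, Rh1, Kb7, Ka7, Kb6, Kb5, Ka5.
White has 18 legal moves and is not in check → neither.

neither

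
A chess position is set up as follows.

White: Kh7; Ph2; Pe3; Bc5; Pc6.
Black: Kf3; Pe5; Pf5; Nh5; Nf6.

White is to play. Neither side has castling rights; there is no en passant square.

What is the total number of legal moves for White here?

3

White to move; king on h7.
In check: yes, from the black knight on f6.
Legal moves: Kh8, Kh6, Kg6.
Count: 3.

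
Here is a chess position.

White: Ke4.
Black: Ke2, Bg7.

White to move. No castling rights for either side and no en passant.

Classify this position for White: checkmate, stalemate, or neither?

White to move; white king on e4.
In check: no.
Legal moves for White: Kf5, Kd5, Kf4.
White has 3 legal moves and is not in check → neither.

neither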